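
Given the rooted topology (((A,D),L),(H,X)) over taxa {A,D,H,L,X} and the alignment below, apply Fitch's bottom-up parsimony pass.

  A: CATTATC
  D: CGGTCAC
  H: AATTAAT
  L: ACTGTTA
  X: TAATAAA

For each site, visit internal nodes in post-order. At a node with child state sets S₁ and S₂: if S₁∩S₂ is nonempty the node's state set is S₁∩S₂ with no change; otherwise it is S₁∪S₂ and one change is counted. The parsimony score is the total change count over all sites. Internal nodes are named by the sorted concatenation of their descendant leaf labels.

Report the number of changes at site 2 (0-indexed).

2

[col 0] AD: children A:{C}, D:{C} ∩→ {C}; cost 0
[col 0] ADL: children AD:{C}, L:{A} ∪→ {A,C}; cost 1
[col 0] HX: children H:{A}, X:{T} ∪→ {A,T}; cost 1
[col 0] ADHLX: children ADL:{A,C}, HX:{A,T} ∩→ {A}; cost 0
[col 1] AD: children A:{A}, D:{G} ∪→ {A,G}; cost 1
[col 1] ADL: children AD:{A,G}, L:{C} ∪→ {A,C,G}; cost 1
[col 1] HX: children H:{A}, X:{A} ∩→ {A}; cost 0
[col 1] ADHLX: children ADL:{A,C,G}, HX:{A} ∩→ {A}; cost 0
[col 2] AD: children A:{T}, D:{G} ∪→ {G,T}; cost 1
[col 2] ADL: children AD:{G,T}, L:{T} ∩→ {T}; cost 0
[col 2] HX: children H:{T}, X:{A} ∪→ {A,T}; cost 1
[col 2] ADHLX: children ADL:{T}, HX:{A,T} ∩→ {T}; cost 0
[col 3] AD: children A:{T}, D:{T} ∩→ {T}; cost 0
[col 3] ADL: children AD:{T}, L:{G} ∪→ {G,T}; cost 1
[col 3] HX: children H:{T}, X:{T} ∩→ {T}; cost 0
[col 3] ADHLX: children ADL:{G,T}, HX:{T} ∩→ {T}; cost 0
[col 4] AD: children A:{A}, D:{C} ∪→ {A,C}; cost 1
[col 4] ADL: children AD:{A,C}, L:{T} ∪→ {A,C,T}; cost 1
[col 4] HX: children H:{A}, X:{A} ∩→ {A}; cost 0
[col 4] ADHLX: children ADL:{A,C,T}, HX:{A} ∩→ {A}; cost 0
[col 5] AD: children A:{T}, D:{A} ∪→ {A,T}; cost 1
[col 5] ADL: children AD:{A,T}, L:{T} ∩→ {T}; cost 0
[col 5] HX: children H:{A}, X:{A} ∩→ {A}; cost 0
[col 5] ADHLX: children ADL:{T}, HX:{A} ∪→ {A,T}; cost 1
[col 6] AD: children A:{C}, D:{C} ∩→ {C}; cost 0
[col 6] ADL: children AD:{C}, L:{A} ∪→ {A,C}; cost 1
[col 6] HX: children H:{T}, X:{A} ∪→ {A,T}; cost 1
[col 6] ADHLX: children ADL:{A,C}, HX:{A,T} ∩→ {A}; cost 0
per-site changes: [2, 2, 2, 1, 2, 2, 2]; total = 13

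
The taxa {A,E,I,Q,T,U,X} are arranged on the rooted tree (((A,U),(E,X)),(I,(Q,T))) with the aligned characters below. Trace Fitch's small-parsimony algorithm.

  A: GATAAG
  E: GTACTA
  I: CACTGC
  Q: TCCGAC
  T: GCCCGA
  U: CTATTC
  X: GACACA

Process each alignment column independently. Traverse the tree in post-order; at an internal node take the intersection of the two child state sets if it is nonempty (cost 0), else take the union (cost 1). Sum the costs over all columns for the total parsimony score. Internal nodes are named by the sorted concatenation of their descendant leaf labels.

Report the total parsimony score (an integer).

site 0, node AU: A={G} ∪ U={C} → {C,G} (+1)
site 0, node EX: E={G} ∩ X={G} → {G} (+0)
site 0, node AEUX: AU={C,G} ∩ EX={G} → {G} (+0)
site 0, node QT: Q={T} ∪ T={G} → {G,T} (+1)
site 0, node IQT: I={C} ∪ QT={G,T} → {C,G,T} (+1)
site 0, node AEIQTUX: AEUX={G} ∩ IQT={C,G,T} → {G} (+0)
site 1, node AU: A={A} ∪ U={T} → {A,T} (+1)
site 1, node EX: E={T} ∪ X={A} → {A,T} (+1)
site 1, node AEUX: AU={A,T} ∩ EX={A,T} → {A,T} (+0)
site 1, node QT: Q={C} ∩ T={C} → {C} (+0)
site 1, node IQT: I={A} ∪ QT={C} → {A,C} (+1)
site 1, node AEIQTUX: AEUX={A,T} ∩ IQT={A,C} → {A} (+0)
site 2, node AU: A={T} ∪ U={A} → {A,T} (+1)
site 2, node EX: E={A} ∪ X={C} → {A,C} (+1)
site 2, node AEUX: AU={A,T} ∩ EX={A,C} → {A} (+0)
site 2, node QT: Q={C} ∩ T={C} → {C} (+0)
site 2, node IQT: I={C} ∩ QT={C} → {C} (+0)
site 2, node AEIQTUX: AEUX={A} ∪ IQT={C} → {A,C} (+1)
site 3, node AU: A={A} ∪ U={T} → {A,T} (+1)
site 3, node EX: E={C} ∪ X={A} → {A,C} (+1)
site 3, node AEUX: AU={A,T} ∩ EX={A,C} → {A} (+0)
site 3, node QT: Q={G} ∪ T={C} → {C,G} (+1)
site 3, node IQT: I={T} ∪ QT={C,G} → {C,G,T} (+1)
site 3, node AEIQTUX: AEUX={A} ∪ IQT={C,G,T} → {A,C,G,T} (+1)
site 4, node AU: A={A} ∪ U={T} → {A,T} (+1)
site 4, node EX: E={T} ∪ X={C} → {C,T} (+1)
site 4, node AEUX: AU={A,T} ∩ EX={C,T} → {T} (+0)
site 4, node QT: Q={A} ∪ T={G} → {A,G} (+1)
site 4, node IQT: I={G} ∩ QT={A,G} → {G} (+0)
site 4, node AEIQTUX: AEUX={T} ∪ IQT={G} → {G,T} (+1)
site 5, node AU: A={G} ∪ U={C} → {C,G} (+1)
site 5, node EX: E={A} ∩ X={A} → {A} (+0)
site 5, node AEUX: AU={C,G} ∪ EX={A} → {A,C,G} (+1)
site 5, node QT: Q={C} ∪ T={A} → {A,C} (+1)
site 5, node IQT: I={C} ∩ QT={A,C} → {C} (+0)
site 5, node AEIQTUX: AEUX={A,C,G} ∩ IQT={C} → {C} (+0)
per-site changes: [3, 3, 3, 5, 4, 3]; total = 21

21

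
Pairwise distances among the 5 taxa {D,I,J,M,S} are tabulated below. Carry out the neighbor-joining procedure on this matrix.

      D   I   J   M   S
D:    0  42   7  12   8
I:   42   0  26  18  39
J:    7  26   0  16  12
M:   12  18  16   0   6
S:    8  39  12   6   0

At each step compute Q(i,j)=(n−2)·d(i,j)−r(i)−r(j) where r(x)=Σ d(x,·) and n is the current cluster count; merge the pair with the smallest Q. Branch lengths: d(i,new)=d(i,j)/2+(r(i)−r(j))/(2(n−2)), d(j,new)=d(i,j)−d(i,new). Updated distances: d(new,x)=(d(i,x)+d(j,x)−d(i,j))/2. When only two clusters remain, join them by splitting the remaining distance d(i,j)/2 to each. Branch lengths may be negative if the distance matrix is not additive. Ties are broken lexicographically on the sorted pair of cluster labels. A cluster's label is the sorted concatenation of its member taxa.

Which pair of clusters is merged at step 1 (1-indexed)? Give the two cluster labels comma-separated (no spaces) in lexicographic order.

step 1: merge (I,M) at d=18, Q=-123; branch lengths I→127/6, M→-19/6; new cluster IM
  updated: d(D,IM)=18, d(IM,J)=12, d(IM,S)=27/2
step 2: merge (D,S) at d=8, Q=-101/2; branch lengths D→31/8, S→33/8; new cluster DS
  updated: d(DS,IM)=47/4, d(DS,J)=11/2
step 3: merge (DS,IM) at d=47/4, Q=-117/4; branch lengths DS→21/8, IM→73/8; new cluster DIMS
  updated: d(DIMS,J)=23/8
step 4: merge (DIMS,J) at d=23/8; branch lengths DIMS→23/16, J→23/16; new cluster DIJMS
final tree: (((D:31/8,S:33/8):21/8,(I:127/6,M:-19/6):73/8):23/16,J:23/16)
total length: 325/8

I,M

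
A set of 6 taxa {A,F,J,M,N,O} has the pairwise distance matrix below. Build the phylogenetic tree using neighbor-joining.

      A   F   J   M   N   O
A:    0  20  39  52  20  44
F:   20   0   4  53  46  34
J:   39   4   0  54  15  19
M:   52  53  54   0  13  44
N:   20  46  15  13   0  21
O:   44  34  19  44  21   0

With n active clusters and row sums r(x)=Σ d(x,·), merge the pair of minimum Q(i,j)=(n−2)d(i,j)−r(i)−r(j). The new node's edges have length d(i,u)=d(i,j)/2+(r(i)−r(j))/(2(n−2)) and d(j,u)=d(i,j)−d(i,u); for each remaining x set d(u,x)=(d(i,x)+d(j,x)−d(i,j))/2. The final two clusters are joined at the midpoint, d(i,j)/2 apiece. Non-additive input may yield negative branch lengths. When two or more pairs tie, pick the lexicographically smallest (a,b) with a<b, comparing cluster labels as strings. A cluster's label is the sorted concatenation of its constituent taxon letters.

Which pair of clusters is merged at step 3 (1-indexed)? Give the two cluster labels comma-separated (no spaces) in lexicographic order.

iteration 1: select M,N (d=13, Q=-279); attach at lengths (153/8, -49/8); label the merged cluster MN
  updated: d(A,MN)=59/2, d(F,MN)=43, d(J,MN)=28, d(MN,O)=26
iteration 2: select F,J (d=4, Q=-179); attach at lengths (23/6, 1/6); label the merged cluster FJ
  updated: d(A,FJ)=55/2, d(FJ,MN)=67/2, d(FJ,O)=49/2
iteration 3: select A,FJ (d=55/2, Q=-263/2); attach at lengths (141/8, 79/8); label the merged cluster AFJ
  updated: d(AFJ,MN)=71/4, d(AFJ,O)=41/2
iteration 4: select AFJ,MN (d=71/4, Q=-257/4); attach at lengths (49/8, 93/8); label the merged cluster AFJMN
  updated: d(AFJMN,O)=115/8
iteration 5: select AFJMN,O (d=115/8); attach at lengths (115/16, 115/16); label the merged cluster AFJMNO
final tree: (((A:141/8,(F:23/6,J:1/6):79/8):49/8,(M:153/8,N:-49/8):93/8):115/16,O:115/16)
total length: 613/8

A,FJ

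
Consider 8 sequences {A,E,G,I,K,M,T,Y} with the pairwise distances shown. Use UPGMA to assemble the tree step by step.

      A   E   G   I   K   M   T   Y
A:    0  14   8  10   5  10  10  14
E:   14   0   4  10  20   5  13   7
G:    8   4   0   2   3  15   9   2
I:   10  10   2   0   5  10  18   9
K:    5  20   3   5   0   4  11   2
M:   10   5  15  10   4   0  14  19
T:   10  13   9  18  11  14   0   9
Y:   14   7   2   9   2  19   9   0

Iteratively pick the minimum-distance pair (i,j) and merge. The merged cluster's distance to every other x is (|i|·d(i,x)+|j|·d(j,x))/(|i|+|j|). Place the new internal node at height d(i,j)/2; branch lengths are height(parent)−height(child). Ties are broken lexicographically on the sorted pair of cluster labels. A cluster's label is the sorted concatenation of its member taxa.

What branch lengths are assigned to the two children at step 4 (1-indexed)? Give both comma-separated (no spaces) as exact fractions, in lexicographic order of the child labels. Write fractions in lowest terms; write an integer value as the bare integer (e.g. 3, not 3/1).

step 1: merge (G,I) at d=2; branch lengths G→1, I→1; new cluster GI
  updated: d(A,GI)=9, d(E,GI)=7, d(GI,K)=4, d(GI,M)=25/2, d(GI,T)=27/2, d(GI,Y)=11/2
step 2: merge (K,Y) at d=2; branch lengths K→1, Y→1; new cluster KY
  updated: d(A,KY)=19/2, d(E,KY)=27/2, d(GI,KY)=19/4, d(KY,M)=23/2, d(KY,T)=10
step 3: merge (GI,KY) at d=19/4; branch lengths GI→11/8, KY→11/8; new cluster GIKY
  updated: d(A,GIKY)=37/4, d(E,GIKY)=41/4, d(GIKY,M)=12, d(GIKY,T)=47/4
step 4: merge (E,M) at d=5; branch lengths E→5/2, M→5/2; new cluster EM
  updated: d(A,EM)=12, d(EM,GIKY)=89/8, d(EM,T)=27/2
step 5: merge (A,GIKY) at d=37/4; branch lengths A→37/8, GIKY→9/4; new cluster AGIKY
  updated: d(AGIKY,EM)=113/10, d(AGIKY,T)=57/5
step 6: merge (AGIKY,EM) at d=113/10; branch lengths AGIKY→41/40, EM→63/20; new cluster AEGIKMY
  updated: d(AEGIKMY,T)=12
step 7: merge (AEGIKMY,T) at d=12; branch lengths AEGIKMY→7/20, T→6; new cluster AEGIKMTY
final tree: (((A:37/8,((G:1,I:1):11/8,(K:1,Y:1):11/8):9/4):41/40,(E:5/2,M:5/2):63/20):7/20,T:6)
total length: 583/20

5/2,5/2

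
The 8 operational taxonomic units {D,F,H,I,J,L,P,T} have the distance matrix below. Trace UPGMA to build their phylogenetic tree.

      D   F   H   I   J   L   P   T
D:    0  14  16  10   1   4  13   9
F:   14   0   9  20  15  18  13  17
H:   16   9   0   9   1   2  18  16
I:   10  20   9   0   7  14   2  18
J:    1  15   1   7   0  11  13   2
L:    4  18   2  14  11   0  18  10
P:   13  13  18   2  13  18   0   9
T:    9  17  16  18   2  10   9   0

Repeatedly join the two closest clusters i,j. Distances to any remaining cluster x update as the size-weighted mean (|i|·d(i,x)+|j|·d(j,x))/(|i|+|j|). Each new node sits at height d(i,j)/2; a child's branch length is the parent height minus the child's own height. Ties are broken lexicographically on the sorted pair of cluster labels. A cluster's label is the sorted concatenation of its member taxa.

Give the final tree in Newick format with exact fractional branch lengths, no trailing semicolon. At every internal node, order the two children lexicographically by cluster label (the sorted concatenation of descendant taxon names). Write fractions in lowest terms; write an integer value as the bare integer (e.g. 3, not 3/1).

(((((D:1/2,J:1/2):9/4,T:11/4):25/12,(H:1,L:1):23/6):97/60,(I:1,P:1):109/20):157/140,F:53/7)

iteration 1: select D,J (d=1); attach at lengths (1/2, 1/2); label the merged cluster DJ
  updated: d(DJ,F)=29/2, d(DJ,H)=17/2, d(DJ,I)=17/2, d(DJ,L)=15/2, d(DJ,P)=13, d(DJ,T)=11/2
iteration 2: select H,L (d=2); attach at lengths (1, 1); label the merged cluster HL
  updated: d(DJ,HL)=8, d(F,HL)=27/2, d(HL,I)=23/2, d(HL,P)=18, d(HL,T)=13
iteration 3: select I,P (d=2); attach at lengths (1, 1); label the merged cluster IP
  updated: d(DJ,IP)=43/4, d(F,IP)=33/2, d(HL,IP)=59/4, d(IP,T)=27/2
iteration 4: select DJ,T (d=11/2); attach at lengths (9/4, 11/4); label the merged cluster DJT
  updated: d(DJT,F)=46/3, d(DJT,HL)=29/3, d(DJT,IP)=35/3
iteration 5: select DJT,HL (d=29/3); attach at lengths (25/12, 23/6); label the merged cluster DHJLT
  updated: d(DHJLT,F)=73/5, d(DHJLT,IP)=129/10
iteration 6: select DHJLT,IP (d=129/10); attach at lengths (97/60, 109/20); label the merged cluster DHIJLPT
  updated: d(DHIJLPT,F)=106/7
iteration 7: select DHIJLPT,F (d=106/7); attach at lengths (157/140, 53/7); label the merged cluster DFHIJLPT
final tree: (((((D:1/2,J:1/2):9/4,T:11/4):25/12,(H:1,L:1):23/6):97/60,(I:1,P:1):109/20):157/140,F:53/7)
total length: 3326/105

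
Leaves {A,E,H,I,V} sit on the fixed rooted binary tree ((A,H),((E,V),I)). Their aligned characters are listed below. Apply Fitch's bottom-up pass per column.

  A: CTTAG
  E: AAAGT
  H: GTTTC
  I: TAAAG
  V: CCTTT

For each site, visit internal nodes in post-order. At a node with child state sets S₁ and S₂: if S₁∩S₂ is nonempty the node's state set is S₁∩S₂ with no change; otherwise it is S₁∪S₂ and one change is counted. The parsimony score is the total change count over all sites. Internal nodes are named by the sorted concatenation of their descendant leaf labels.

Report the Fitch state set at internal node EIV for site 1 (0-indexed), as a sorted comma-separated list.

A

AH@0: {C} ∪ {G} = {C,G} (union, +1)
EV@0: {A} ∪ {C} = {A,C} (union, +1)
EIV@0: {A,C} ∪ {T} = {A,C,T} (union, +1)
AEHIV@0: {C,G} ∩ {A,C,T} = {C} (intersection, +0)
AH@1: {T} ∩ {T} = {T} (intersection, +0)
EV@1: {A} ∪ {C} = {A,C} (union, +1)
EIV@1: {A,C} ∩ {A} = {A} (intersection, +0)
AEHIV@1: {T} ∪ {A} = {A,T} (union, +1)
AH@2: {T} ∩ {T} = {T} (intersection, +0)
EV@2: {A} ∪ {T} = {A,T} (union, +1)
EIV@2: {A,T} ∩ {A} = {A} (intersection, +0)
AEHIV@2: {T} ∪ {A} = {A,T} (union, +1)
AH@3: {A} ∪ {T} = {A,T} (union, +1)
EV@3: {G} ∪ {T} = {G,T} (union, +1)
EIV@3: {G,T} ∪ {A} = {A,G,T} (union, +1)
AEHIV@3: {A,T} ∩ {A,G,T} = {A,T} (intersection, +0)
AH@4: {G} ∪ {C} = {C,G} (union, +1)
EV@4: {T} ∩ {T} = {T} (intersection, +0)
EIV@4: {T} ∪ {G} = {G,T} (union, +1)
AEHIV@4: {C,G} ∩ {G,T} = {G} (intersection, +0)
per-site changes: [3, 2, 2, 3, 2]; total = 12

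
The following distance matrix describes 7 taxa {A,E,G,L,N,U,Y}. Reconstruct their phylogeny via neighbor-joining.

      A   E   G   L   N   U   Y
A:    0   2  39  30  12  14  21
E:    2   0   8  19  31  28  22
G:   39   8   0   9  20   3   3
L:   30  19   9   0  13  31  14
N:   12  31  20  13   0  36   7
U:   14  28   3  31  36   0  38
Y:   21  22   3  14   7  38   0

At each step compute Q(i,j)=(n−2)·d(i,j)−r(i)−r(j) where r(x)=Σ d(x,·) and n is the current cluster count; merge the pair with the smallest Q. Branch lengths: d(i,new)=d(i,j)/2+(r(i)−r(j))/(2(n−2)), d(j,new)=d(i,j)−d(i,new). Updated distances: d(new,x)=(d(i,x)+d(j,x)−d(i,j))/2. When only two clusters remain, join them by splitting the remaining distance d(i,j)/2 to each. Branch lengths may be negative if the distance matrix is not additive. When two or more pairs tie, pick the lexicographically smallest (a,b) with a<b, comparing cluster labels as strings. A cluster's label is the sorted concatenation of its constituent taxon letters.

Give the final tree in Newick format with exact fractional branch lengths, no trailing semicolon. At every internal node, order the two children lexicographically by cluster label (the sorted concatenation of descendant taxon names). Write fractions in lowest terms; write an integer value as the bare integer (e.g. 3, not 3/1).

(((((A:9/5,E:1/5):239/24,(G:-117/16,U:165/16):235/24):75/16,L:103/16):57/16,N:67/16):45/32,Y:45/32)

1. join A+E (d=2, Q=-218) ⇒ AE; edges |A|=9/5, |E|=1/5
  updated: d(AE,G)=45/2, d(AE,L)=47/2, d(AE,N)=41/2, d(AE,U)=20, d(AE,Y)=41/2
2. join G+U (d=3, Q=-347/2) ⇒ GU; edges |G|=-117/16, |U|=165/16
  updated: d(AE,GU)=79/4, d(GU,L)=37/2, d(GU,N)=53/2, d(GU,Y)=19
3. join AE+GU (d=79/4, Q=-435/4) ⇒ AEGU; edges |AE|=239/24, |GU|=235/24
  updated: d(AEGU,L)=89/8, d(AEGU,N)=109/8, d(AEGU,Y)=79/8
4. join AEGU+L (d=89/8, Q=-101/2) ⇒ AEGLU; edges |AEGU|=75/16, |L|=103/16
  updated: d(AEGLU,N)=31/4, d(AEGLU,Y)=51/8
5. join AEGLU+N (d=31/4, Q=-169/8) ⇒ AEGLNU; edges |AEGLU|=57/16, |N|=67/16
  updated: d(AEGLNU,Y)=45/16
6. join AEGLNU+Y (d=45/16) ⇒ AEGLNUY; edges |AEGLNU|=45/32, |Y|=45/32
final tree: (((((A:9/5,E:1/5):239/24,(G:-117/16,U:165/16):235/24):75/16,L:103/16):57/16,N:67/16):45/32,Y:45/32)
total length: 743/16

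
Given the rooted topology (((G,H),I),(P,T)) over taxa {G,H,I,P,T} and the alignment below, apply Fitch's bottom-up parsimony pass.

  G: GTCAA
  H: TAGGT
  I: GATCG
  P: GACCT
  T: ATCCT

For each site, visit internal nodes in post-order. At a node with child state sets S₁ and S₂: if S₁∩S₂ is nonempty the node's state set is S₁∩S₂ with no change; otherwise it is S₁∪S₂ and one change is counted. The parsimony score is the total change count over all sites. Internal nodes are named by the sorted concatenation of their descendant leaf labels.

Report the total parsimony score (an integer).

site 0, node GH: G={G} ∪ H={T} → {G,T} (+1)
site 0, node GHI: GH={G,T} ∩ I={G} → {G} (+0)
site 0, node PT: P={G} ∪ T={A} → {A,G} (+1)
site 0, node GHIPT: GHI={G} ∩ PT={A,G} → {G} (+0)
site 1, node GH: G={T} ∪ H={A} → {A,T} (+1)
site 1, node GHI: GH={A,T} ∩ I={A} → {A} (+0)
site 1, node PT: P={A} ∪ T={T} → {A,T} (+1)
site 1, node GHIPT: GHI={A} ∩ PT={A,T} → {A} (+0)
site 2, node GH: G={C} ∪ H={G} → {C,G} (+1)
site 2, node GHI: GH={C,G} ∪ I={T} → {C,G,T} (+1)
site 2, node PT: P={C} ∩ T={C} → {C} (+0)
site 2, node GHIPT: GHI={C,G,T} ∩ PT={C} → {C} (+0)
site 3, node GH: G={A} ∪ H={G} → {A,G} (+1)
site 3, node GHI: GH={A,G} ∪ I={C} → {A,C,G} (+1)
site 3, node PT: P={C} ∩ T={C} → {C} (+0)
site 3, node GHIPT: GHI={A,C,G} ∩ PT={C} → {C} (+0)
site 4, node GH: G={A} ∪ H={T} → {A,T} (+1)
site 4, node GHI: GH={A,T} ∪ I={G} → {A,G,T} (+1)
site 4, node PT: P={T} ∩ T={T} → {T} (+0)
site 4, node GHIPT: GHI={A,G,T} ∩ PT={T} → {T} (+0)
per-site changes: [2, 2, 2, 2, 2]; total = 10

10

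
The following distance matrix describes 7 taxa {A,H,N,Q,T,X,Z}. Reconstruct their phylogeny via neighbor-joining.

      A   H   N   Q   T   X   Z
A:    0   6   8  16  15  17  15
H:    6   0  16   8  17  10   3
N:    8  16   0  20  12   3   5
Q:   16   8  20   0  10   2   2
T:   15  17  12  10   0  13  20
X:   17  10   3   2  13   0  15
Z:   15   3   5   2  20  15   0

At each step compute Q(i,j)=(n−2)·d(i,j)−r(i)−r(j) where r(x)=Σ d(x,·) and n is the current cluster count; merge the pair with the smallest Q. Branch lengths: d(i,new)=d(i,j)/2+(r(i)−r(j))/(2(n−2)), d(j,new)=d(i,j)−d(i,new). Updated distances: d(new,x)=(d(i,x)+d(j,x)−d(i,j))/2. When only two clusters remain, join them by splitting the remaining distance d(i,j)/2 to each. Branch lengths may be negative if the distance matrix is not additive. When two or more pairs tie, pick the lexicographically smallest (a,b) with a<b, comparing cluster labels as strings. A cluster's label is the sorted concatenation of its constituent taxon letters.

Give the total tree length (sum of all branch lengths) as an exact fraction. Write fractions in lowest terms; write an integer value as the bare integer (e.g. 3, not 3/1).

step 1: merge (N,X) at d=3, Q=-109; branch lengths N→19/10, X→11/10; new cluster NX
  updated: d(A,NX)=11, d(H,NX)=23/2, d(NX,Q)=19/2, d(NX,T)=11, d(NX,Z)=17/2
step 2: merge (Q,Z) at d=2, Q=-86; branch lengths Q→5/8, Z→11/8; new cluster QZ
  updated: d(A,QZ)=29/2, d(H,QZ)=9/2, d(NX,QZ)=8, d(QZ,T)=14
step 3: merge (A,H) at d=6, Q=-135/2; branch lengths A→17/4, H→7/4; new cluster AH
  updated: d(AH,NX)=33/4, d(AH,QZ)=13/2, d(AH,T)=13
step 4: merge (AH,QZ) at d=13/2, Q=-173/4; branch lengths AH→49/16, QZ→55/16; new cluster AHQZ
  updated: d(AHQZ,NX)=39/8, d(AHQZ,T)=41/4
step 5: merge (AHQZ,NX) at d=39/8, Q=-209/8; branch lengths AHQZ→33/16, NX→45/16; new cluster AHNQXZ
  updated: d(AHNQXZ,T)=131/16
step 6: merge (AHNQXZ,T) at d=131/16; branch lengths AHNQXZ→131/32, T→131/32; new cluster AHNQTXZ
final tree: ((((A:17/4,H:7/4):49/16,(Q:5/8,Z:11/8):55/16):33/16,(N:19/10,X:11/10):45/16):131/32,T:131/32)
total length: 489/16

489/16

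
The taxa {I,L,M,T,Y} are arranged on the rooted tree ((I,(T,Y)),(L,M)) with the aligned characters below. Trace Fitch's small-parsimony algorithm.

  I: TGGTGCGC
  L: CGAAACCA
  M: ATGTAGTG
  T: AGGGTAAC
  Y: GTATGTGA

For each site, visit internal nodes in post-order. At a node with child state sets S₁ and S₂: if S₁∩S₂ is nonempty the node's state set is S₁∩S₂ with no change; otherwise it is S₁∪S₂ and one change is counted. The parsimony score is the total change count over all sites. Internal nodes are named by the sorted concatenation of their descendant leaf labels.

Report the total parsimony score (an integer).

20

[col 0] TY: children T:{A}, Y:{G} ∪→ {A,G}; cost 1
[col 0] ITY: children I:{T}, TY:{A,G} ∪→ {A,G,T}; cost 1
[col 0] LM: children L:{C}, M:{A} ∪→ {A,C}; cost 1
[col 0] ILMTY: children ITY:{A,G,T}, LM:{A,C} ∩→ {A}; cost 0
[col 1] TY: children T:{G}, Y:{T} ∪→ {G,T}; cost 1
[col 1] ITY: children I:{G}, TY:{G,T} ∩→ {G}; cost 0
[col 1] LM: children L:{G}, M:{T} ∪→ {G,T}; cost 1
[col 1] ILMTY: children ITY:{G}, LM:{G,T} ∩→ {G}; cost 0
[col 2] TY: children T:{G}, Y:{A} ∪→ {A,G}; cost 1
[col 2] ITY: children I:{G}, TY:{A,G} ∩→ {G}; cost 0
[col 2] LM: children L:{A}, M:{G} ∪→ {A,G}; cost 1
[col 2] ILMTY: children ITY:{G}, LM:{A,G} ∩→ {G}; cost 0
[col 3] TY: children T:{G}, Y:{T} ∪→ {G,T}; cost 1
[col 3] ITY: children I:{T}, TY:{G,T} ∩→ {T}; cost 0
[col 3] LM: children L:{A}, M:{T} ∪→ {A,T}; cost 1
[col 3] ILMTY: children ITY:{T}, LM:{A,T} ∩→ {T}; cost 0
[col 4] TY: children T:{T}, Y:{G} ∪→ {G,T}; cost 1
[col 4] ITY: children I:{G}, TY:{G,T} ∩→ {G}; cost 0
[col 4] LM: children L:{A}, M:{A} ∩→ {A}; cost 0
[col 4] ILMTY: children ITY:{G}, LM:{A} ∪→ {A,G}; cost 1
[col 5] TY: children T:{A}, Y:{T} ∪→ {A,T}; cost 1
[col 5] ITY: children I:{C}, TY:{A,T} ∪→ {A,C,T}; cost 1
[col 5] LM: children L:{C}, M:{G} ∪→ {C,G}; cost 1
[col 5] ILMTY: children ITY:{A,C,T}, LM:{C,G} ∩→ {C}; cost 0
[col 6] TY: children T:{A}, Y:{G} ∪→ {A,G}; cost 1
[col 6] ITY: children I:{G}, TY:{A,G} ∩→ {G}; cost 0
[col 6] LM: children L:{C}, M:{T} ∪→ {C,T}; cost 1
[col 6] ILMTY: children ITY:{G}, LM:{C,T} ∪→ {C,G,T}; cost 1
[col 7] TY: children T:{C}, Y:{A} ∪→ {A,C}; cost 1
[col 7] ITY: children I:{C}, TY:{A,C} ∩→ {C}; cost 0
[col 7] LM: children L:{A}, M:{G} ∪→ {A,G}; cost 1
[col 7] ILMTY: children ITY:{C}, LM:{A,G} ∪→ {A,C,G}; cost 1
per-site changes: [3, 2, 2, 2, 2, 3, 3, 3]; total = 20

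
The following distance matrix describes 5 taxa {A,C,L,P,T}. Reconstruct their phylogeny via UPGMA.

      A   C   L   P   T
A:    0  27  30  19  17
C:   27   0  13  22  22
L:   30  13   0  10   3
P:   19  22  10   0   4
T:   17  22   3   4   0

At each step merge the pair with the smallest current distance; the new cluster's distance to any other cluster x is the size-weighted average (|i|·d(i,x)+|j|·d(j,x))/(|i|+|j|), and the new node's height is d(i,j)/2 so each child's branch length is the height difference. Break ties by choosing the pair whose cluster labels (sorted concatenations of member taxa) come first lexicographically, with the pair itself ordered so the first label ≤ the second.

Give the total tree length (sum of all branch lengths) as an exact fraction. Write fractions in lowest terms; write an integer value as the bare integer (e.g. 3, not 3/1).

step 1: merge (L,T) at d=3; branch lengths L→3/2, T→3/2; new cluster LT
  updated: d(A,LT)=47/2, d(C,LT)=35/2, d(LT,P)=7
step 2: merge (LT,P) at d=7; branch lengths LT→2, P→7/2; new cluster LPT
  updated: d(A,LPT)=22, d(C,LPT)=19
step 3: merge (C,LPT) at d=19; branch lengths C→19/2, LPT→6; new cluster CLPT
  updated: d(A,CLPT)=93/4
step 4: merge (A,CLPT) at d=93/4; branch lengths A→93/8, CLPT→17/8; new cluster ACLPT
final tree: (A:93/8,(C:19/2,((L:3/2,T:3/2):2,P:7/2):6):17/8)
total length: 151/4

151/4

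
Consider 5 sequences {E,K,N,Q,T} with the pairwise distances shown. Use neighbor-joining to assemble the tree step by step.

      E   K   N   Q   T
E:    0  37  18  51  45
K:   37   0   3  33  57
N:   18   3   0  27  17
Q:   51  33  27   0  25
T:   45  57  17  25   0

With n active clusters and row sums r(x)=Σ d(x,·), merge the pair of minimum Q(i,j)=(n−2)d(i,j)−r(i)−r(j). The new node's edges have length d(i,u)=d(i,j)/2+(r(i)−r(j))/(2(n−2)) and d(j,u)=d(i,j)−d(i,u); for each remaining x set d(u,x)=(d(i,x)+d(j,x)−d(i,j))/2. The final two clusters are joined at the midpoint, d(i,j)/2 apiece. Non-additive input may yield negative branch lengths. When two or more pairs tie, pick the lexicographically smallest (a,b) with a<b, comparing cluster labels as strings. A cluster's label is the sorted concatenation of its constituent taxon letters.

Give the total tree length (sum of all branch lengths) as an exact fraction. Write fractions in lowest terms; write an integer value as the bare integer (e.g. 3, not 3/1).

1. join Q+T (d=25, Q=-205) ⇒ QT; edges |Q|=67/6, |T|=83/6
  updated: d(E,QT)=71/2, d(K,QT)=65/2, d(N,QT)=19/2
2. join E+QT (d=71/2, Q=-97) ⇒ EQT; edges |E|=21, |QT|=29/2
  updated: d(EQT,K)=17, d(EQT,N)=-4
3. join EQT+K (d=17, Q=-16) ⇒ EKQT; edges |EQT|=5, |K|=12
  updated: d(EKQT,N)=-9
4. join EKQT+N (d=-9) ⇒ EKNQT; edges |EKQT|=-9/2, |N|=-9/2
final tree: (((E:21,(Q:67/6,T:83/6):29/2):5,K:12):-9/2,N:-9/2)
total length: 137/2

137/2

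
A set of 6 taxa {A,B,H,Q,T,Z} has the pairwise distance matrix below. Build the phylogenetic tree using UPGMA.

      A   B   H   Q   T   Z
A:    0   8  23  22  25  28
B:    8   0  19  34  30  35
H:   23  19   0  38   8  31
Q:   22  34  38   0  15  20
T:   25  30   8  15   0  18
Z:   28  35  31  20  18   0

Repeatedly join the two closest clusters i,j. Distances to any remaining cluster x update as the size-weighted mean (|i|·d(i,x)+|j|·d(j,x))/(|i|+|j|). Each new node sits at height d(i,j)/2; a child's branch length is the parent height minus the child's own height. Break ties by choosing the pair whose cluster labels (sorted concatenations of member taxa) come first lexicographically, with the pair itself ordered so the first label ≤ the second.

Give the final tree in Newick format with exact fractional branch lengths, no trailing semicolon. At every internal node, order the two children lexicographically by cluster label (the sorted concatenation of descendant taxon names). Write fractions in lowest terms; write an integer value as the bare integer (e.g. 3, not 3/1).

iteration 1: select A,B (d=8); attach at lengths (4, 4); label the merged cluster AB
  updated: d(AB,H)=21, d(AB,Q)=28, d(AB,T)=55/2, d(AB,Z)=63/2
iteration 2: select H,T (d=8); attach at lengths (4, 4); label the merged cluster HT
  updated: d(AB,HT)=97/4, d(HT,Q)=53/2, d(HT,Z)=49/2
iteration 3: select Q,Z (d=20); attach at lengths (10, 10); label the merged cluster QZ
  updated: d(AB,QZ)=119/4, d(HT,QZ)=51/2
iteration 4: select AB,HT (d=97/4); attach at lengths (65/8, 65/8); label the merged cluster ABHT
  updated: d(ABHT,QZ)=221/8
iteration 5: select ABHT,QZ (d=221/8); attach at lengths (27/16, 61/16); label the merged cluster ABHQTZ
final tree: (((A:4,B:4):65/8,(H:4,T:4):65/8):27/16,(Q:10,Z:10):61/16)
total length: 231/4

(((A:4,B:4):65/8,(H:4,T:4):65/8):27/16,(Q:10,Z:10):61/16)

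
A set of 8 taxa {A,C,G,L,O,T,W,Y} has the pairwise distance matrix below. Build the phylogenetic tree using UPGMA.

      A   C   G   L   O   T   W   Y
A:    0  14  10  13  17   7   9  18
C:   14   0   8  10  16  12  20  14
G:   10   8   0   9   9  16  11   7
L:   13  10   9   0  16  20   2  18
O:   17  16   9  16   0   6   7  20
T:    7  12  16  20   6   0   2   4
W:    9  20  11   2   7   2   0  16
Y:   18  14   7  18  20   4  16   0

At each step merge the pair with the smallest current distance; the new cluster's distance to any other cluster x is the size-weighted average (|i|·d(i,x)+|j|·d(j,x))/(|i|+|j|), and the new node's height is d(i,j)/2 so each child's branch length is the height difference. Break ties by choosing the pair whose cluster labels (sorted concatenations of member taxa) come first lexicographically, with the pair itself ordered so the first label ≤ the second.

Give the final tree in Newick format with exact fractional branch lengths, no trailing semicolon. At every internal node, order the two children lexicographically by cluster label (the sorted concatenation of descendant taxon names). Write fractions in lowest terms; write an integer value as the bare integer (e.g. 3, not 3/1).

((A:11/2,(L:1,W:1):9/2):1,(((C:4,G:4):17/8,(T:2,Y:2):33/8):1/4,O:51/8):1/8)

iteration 1: select L,W (d=2); attach at lengths (1, 1); label the merged cluster LW
  updated: d(A,LW)=11, d(C,LW)=15, d(G,LW)=10, d(LW,O)=23/2, d(LW,T)=11, d(LW,Y)=17
iteration 2: select T,Y (d=4); attach at lengths (2, 2); label the merged cluster TY
  updated: d(A,TY)=25/2, d(C,TY)=13, d(G,TY)=23/2, d(LW,TY)=14, d(O,TY)=13
iteration 3: select C,G (d=8); attach at lengths (4, 4); label the merged cluster CG
  updated: d(A,CG)=12, d(CG,LW)=25/2, d(CG,O)=25/2, d(CG,TY)=49/4
iteration 4: select A,LW (d=11); attach at lengths (11/2, 9/2); label the merged cluster ALW
  updated: d(ALW,CG)=37/3, d(ALW,O)=40/3, d(ALW,TY)=27/2
iteration 5: select CG,TY (d=49/4); attach at lengths (17/8, 33/8); label the merged cluster CGTY
  updated: d(ALW,CGTY)=155/12, d(CGTY,O)=51/4
iteration 6: select CGTY,O (d=51/4); attach at lengths (1/4, 51/8); label the merged cluster CGOTY
  updated: d(ALW,CGOTY)=13
iteration 7: select ALW,CGOTY (d=13); attach at lengths (1, 1/8); label the merged cluster ACGLOTWY
final tree: ((A:11/2,(L:1,W:1):9/2):1,(((C:4,G:4):17/8,(T:2,Y:2):33/8):1/4,O:51/8):1/8)
total length: 38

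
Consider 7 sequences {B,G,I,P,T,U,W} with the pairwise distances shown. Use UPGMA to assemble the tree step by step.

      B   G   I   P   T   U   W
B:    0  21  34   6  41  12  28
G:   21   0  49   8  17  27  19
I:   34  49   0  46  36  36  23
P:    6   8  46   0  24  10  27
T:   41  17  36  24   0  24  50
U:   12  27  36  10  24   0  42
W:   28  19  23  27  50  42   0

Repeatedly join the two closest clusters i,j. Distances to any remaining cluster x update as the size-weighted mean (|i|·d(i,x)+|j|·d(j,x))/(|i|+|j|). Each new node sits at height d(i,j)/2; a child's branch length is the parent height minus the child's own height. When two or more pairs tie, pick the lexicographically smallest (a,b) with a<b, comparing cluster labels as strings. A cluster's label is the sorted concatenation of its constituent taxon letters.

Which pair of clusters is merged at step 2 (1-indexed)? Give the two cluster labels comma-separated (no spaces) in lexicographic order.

BP,U

iteration 1: select B,P (d=6); attach at lengths (3, 3); label the merged cluster BP
  updated: d(BP,G)=29/2, d(BP,I)=40, d(BP,T)=65/2, d(BP,U)=11, d(BP,W)=55/2
iteration 2: select BP,U (d=11); attach at lengths (5/2, 11/2); label the merged cluster BPU
  updated: d(BPU,G)=56/3, d(BPU,I)=116/3, d(BPU,T)=89/3, d(BPU,W)=97/3
iteration 3: select G,T (d=17); attach at lengths (17/2, 17/2); label the merged cluster GT
  updated: d(BPU,GT)=145/6, d(GT,I)=85/2, d(GT,W)=69/2
iteration 4: select I,W (d=23); attach at lengths (23/2, 23/2); label the merged cluster IW
  updated: d(BPU,IW)=71/2, d(GT,IW)=77/2
iteration 5: select BPU,GT (d=145/6); attach at lengths (79/12, 43/12); label the merged cluster BGPTU
  updated: d(BGPTU,IW)=367/10
iteration 6: select BGPTU,IW (d=367/10); attach at lengths (94/15, 137/20); label the merged cluster BGIPTUW
final tree: ((((B:3,P:3):5/2,U:11/2):79/12,(G:17/2,T:17/2):43/12):94/15,(I:23/2,W:23/2):137/20)
total length: 4637/60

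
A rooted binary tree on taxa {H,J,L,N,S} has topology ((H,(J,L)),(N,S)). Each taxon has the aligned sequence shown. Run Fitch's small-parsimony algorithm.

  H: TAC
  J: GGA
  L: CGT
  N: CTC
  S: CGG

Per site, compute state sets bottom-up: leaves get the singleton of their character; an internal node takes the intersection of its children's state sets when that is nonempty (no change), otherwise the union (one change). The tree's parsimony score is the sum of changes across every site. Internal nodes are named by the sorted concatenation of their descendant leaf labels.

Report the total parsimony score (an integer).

JL@0: {G} ∪ {C} = {C,G} (union, +1)
HJL@0: {T} ∪ {C,G} = {C,G,T} (union, +1)
NS@0: {C} ∩ {C} = {C} (intersection, +0)
HJLNS@0: {C,G,T} ∩ {C} = {C} (intersection, +0)
JL@1: {G} ∩ {G} = {G} (intersection, +0)
HJL@1: {A} ∪ {G} = {A,G} (union, +1)
NS@1: {T} ∪ {G} = {G,T} (union, +1)
HJLNS@1: {A,G} ∩ {G,T} = {G} (intersection, +0)
JL@2: {A} ∪ {T} = {A,T} (union, +1)
HJL@2: {C} ∪ {A,T} = {A,C,T} (union, +1)
NS@2: {C} ∪ {G} = {C,G} (union, +1)
HJLNS@2: {A,C,T} ∩ {C,G} = {C} (intersection, +0)
per-site changes: [2, 2, 3]; total = 7

7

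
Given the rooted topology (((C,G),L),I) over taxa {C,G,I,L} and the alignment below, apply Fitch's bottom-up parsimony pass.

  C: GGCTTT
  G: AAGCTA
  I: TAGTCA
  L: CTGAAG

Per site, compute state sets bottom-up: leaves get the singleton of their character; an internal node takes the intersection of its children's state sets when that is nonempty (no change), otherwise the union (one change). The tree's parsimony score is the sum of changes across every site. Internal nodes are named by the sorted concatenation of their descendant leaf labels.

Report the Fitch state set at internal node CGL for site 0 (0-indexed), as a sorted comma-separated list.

A,C,G

site 0, node CG: C={G} ∪ G={A} → {A,G} (+1)
site 0, node CGL: CG={A,G} ∪ L={C} → {A,C,G} (+1)
site 0, node CGIL: CGL={A,C,G} ∪ I={T} → {A,C,G,T} (+1)
site 1, node CG: C={G} ∪ G={A} → {A,G} (+1)
site 1, node CGL: CG={A,G} ∪ L={T} → {A,G,T} (+1)
site 1, node CGIL: CGL={A,G,T} ∩ I={A} → {A} (+0)
site 2, node CG: C={C} ∪ G={G} → {C,G} (+1)
site 2, node CGL: CG={C,G} ∩ L={G} → {G} (+0)
site 2, node CGIL: CGL={G} ∩ I={G} → {G} (+0)
site 3, node CG: C={T} ∪ G={C} → {C,T} (+1)
site 3, node CGL: CG={C,T} ∪ L={A} → {A,C,T} (+1)
site 3, node CGIL: CGL={A,C,T} ∩ I={T} → {T} (+0)
site 4, node CG: C={T} ∩ G={T} → {T} (+0)
site 4, node CGL: CG={T} ∪ L={A} → {A,T} (+1)
site 4, node CGIL: CGL={A,T} ∪ I={C} → {A,C,T} (+1)
site 5, node CG: C={T} ∪ G={A} → {A,T} (+1)
site 5, node CGL: CG={A,T} ∪ L={G} → {A,G,T} (+1)
site 5, node CGIL: CGL={A,G,T} ∩ I={A} → {A} (+0)
per-site changes: [3, 2, 1, 2, 2, 2]; total = 12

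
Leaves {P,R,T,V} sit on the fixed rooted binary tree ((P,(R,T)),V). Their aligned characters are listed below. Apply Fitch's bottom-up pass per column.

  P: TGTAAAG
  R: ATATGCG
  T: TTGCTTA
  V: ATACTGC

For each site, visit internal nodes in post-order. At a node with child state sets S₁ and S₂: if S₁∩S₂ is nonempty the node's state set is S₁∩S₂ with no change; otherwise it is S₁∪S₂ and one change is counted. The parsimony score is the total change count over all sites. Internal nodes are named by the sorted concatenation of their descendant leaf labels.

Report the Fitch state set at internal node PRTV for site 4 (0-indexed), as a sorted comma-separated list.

RT@0: {A} ∪ {T} = {A,T} (union, +1)
PRT@0: {T} ∩ {A,T} = {T} (intersection, +0)
PRTV@0: {T} ∪ {A} = {A,T} (union, +1)
RT@1: {T} ∩ {T} = {T} (intersection, +0)
PRT@1: {G} ∪ {T} = {G,T} (union, +1)
PRTV@1: {G,T} ∩ {T} = {T} (intersection, +0)
RT@2: {A} ∪ {G} = {A,G} (union, +1)
PRT@2: {T} ∪ {A,G} = {A,G,T} (union, +1)
PRTV@2: {A,G,T} ∩ {A} = {A} (intersection, +0)
RT@3: {T} ∪ {C} = {C,T} (union, +1)
PRT@3: {A} ∪ {C,T} = {A,C,T} (union, +1)
PRTV@3: {A,C,T} ∩ {C} = {C} (intersection, +0)
RT@4: {G} ∪ {T} = {G,T} (union, +1)
PRT@4: {A} ∪ {G,T} = {A,G,T} (union, +1)
PRTV@4: {A,G,T} ∩ {T} = {T} (intersection, +0)
RT@5: {C} ∪ {T} = {C,T} (union, +1)
PRT@5: {A} ∪ {C,T} = {A,C,T} (union, +1)
PRTV@5: {A,C,T} ∪ {G} = {A,C,G,T} (union, +1)
RT@6: {G} ∪ {A} = {A,G} (union, +1)
PRT@6: {G} ∩ {A,G} = {G} (intersection, +0)
PRTV@6: {G} ∪ {C} = {C,G} (union, +1)
per-site changes: [2, 1, 2, 2, 2, 3, 2]; total = 14

T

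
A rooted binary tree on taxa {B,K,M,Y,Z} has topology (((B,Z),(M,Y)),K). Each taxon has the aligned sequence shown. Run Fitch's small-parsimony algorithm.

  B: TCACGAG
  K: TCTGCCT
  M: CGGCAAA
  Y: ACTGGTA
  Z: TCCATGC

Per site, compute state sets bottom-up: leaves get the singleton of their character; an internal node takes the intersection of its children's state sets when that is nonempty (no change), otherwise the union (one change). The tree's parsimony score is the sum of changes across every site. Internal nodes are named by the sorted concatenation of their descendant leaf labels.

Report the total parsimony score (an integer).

18

site 0, node BZ: B={T} ∩ Z={T} → {T} (+0)
site 0, node MY: M={C} ∪ Y={A} → {A,C} (+1)
site 0, node BMYZ: BZ={T} ∪ MY={A,C} → {A,C,T} (+1)
site 0, node BKMYZ: BMYZ={A,C,T} ∩ K={T} → {T} (+0)
site 1, node BZ: B={C} ∩ Z={C} → {C} (+0)
site 1, node MY: M={G} ∪ Y={C} → {C,G} (+1)
site 1, node BMYZ: BZ={C} ∩ MY={C,G} → {C} (+0)
site 1, node BKMYZ: BMYZ={C} ∩ K={C} → {C} (+0)
site 2, node BZ: B={A} ∪ Z={C} → {A,C} (+1)
site 2, node MY: M={G} ∪ Y={T} → {G,T} (+1)
site 2, node BMYZ: BZ={A,C} ∪ MY={G,T} → {A,C,G,T} (+1)
site 2, node BKMYZ: BMYZ={A,C,G,T} ∩ K={T} → {T} (+0)
site 3, node BZ: B={C} ∪ Z={A} → {A,C} (+1)
site 3, node MY: M={C} ∪ Y={G} → {C,G} (+1)
site 3, node BMYZ: BZ={A,C} ∩ MY={C,G} → {C} (+0)
site 3, node BKMYZ: BMYZ={C} ∪ K={G} → {C,G} (+1)
site 4, node BZ: B={G} ∪ Z={T} → {G,T} (+1)
site 4, node MY: M={A} ∪ Y={G} → {A,G} (+1)
site 4, node BMYZ: BZ={G,T} ∩ MY={A,G} → {G} (+0)
site 4, node BKMYZ: BMYZ={G} ∪ K={C} → {C,G} (+1)
site 5, node BZ: B={A} ∪ Z={G} → {A,G} (+1)
site 5, node MY: M={A} ∪ Y={T} → {A,T} (+1)
site 5, node BMYZ: BZ={A,G} ∩ MY={A,T} → {A} (+0)
site 5, node BKMYZ: BMYZ={A} ∪ K={C} → {A,C} (+1)
site 6, node BZ: B={G} ∪ Z={C} → {C,G} (+1)
site 6, node MY: M={A} ∩ Y={A} → {A} (+0)
site 6, node BMYZ: BZ={C,G} ∪ MY={A} → {A,C,G} (+1)
site 6, node BKMYZ: BMYZ={A,C,G} ∪ K={T} → {A,C,G,T} (+1)
per-site changes: [2, 1, 3, 3, 3, 3, 3]; total = 18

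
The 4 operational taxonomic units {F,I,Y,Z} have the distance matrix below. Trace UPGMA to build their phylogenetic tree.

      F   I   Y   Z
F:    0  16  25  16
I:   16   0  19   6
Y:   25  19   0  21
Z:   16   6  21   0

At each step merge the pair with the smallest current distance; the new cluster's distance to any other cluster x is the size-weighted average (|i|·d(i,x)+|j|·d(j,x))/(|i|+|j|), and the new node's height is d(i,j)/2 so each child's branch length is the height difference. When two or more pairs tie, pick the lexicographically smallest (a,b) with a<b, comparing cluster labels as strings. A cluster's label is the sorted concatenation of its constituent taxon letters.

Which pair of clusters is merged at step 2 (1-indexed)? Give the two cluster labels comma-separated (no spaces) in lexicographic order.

1. join I+Z (d=6) ⇒ IZ; edges |I|=3, |Z|=3
  updated: d(F,IZ)=16, d(IZ,Y)=20
2. join F+IZ (d=16) ⇒ FIZ; edges |F|=8, |IZ|=5
  updated: d(FIZ,Y)=65/3
3. join FIZ+Y (d=65/3) ⇒ FIYZ; edges |FIZ|=17/6, |Y|=65/6
final tree: ((F:8,(I:3,Z:3):5):17/6,Y:65/6)
total length: 98/3

F,IZ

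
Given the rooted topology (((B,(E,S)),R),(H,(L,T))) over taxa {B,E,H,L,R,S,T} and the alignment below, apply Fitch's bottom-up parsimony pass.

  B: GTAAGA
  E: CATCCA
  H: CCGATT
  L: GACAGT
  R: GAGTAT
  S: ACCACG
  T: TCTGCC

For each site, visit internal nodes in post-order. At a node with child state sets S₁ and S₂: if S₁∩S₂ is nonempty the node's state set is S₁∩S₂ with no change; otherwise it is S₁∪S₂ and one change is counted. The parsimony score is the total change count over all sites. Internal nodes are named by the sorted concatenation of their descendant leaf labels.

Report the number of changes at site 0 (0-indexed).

4

ES@0: {C} ∪ {A} = {A,C} (union, +1)
BES@0: {G} ∪ {A,C} = {A,C,G} (union, +1)
BERS@0: {A,C,G} ∩ {G} = {G} (intersection, +0)
LT@0: {G} ∪ {T} = {G,T} (union, +1)
HLT@0: {C} ∪ {G,T} = {C,G,T} (union, +1)
BEHLRST@0: {G} ∩ {C,G,T} = {G} (intersection, +0)
ES@1: {A} ∪ {C} = {A,C} (union, +1)
BES@1: {T} ∪ {A,C} = {A,C,T} (union, +1)
BERS@1: {A,C,T} ∩ {A} = {A} (intersection, +0)
LT@1: {A} ∪ {C} = {A,C} (union, +1)
HLT@1: {C} ∩ {A,C} = {C} (intersection, +0)
BEHLRST@1: {A} ∪ {C} = {A,C} (union, +1)
ES@2: {T} ∪ {C} = {C,T} (union, +1)
BES@2: {A} ∪ {C,T} = {A,C,T} (union, +1)
BERS@2: {A,C,T} ∪ {G} = {A,C,G,T} (union, +1)
LT@2: {C} ∪ {T} = {C,T} (union, +1)
HLT@2: {G} ∪ {C,T} = {C,G,T} (union, +1)
BEHLRST@2: {A,C,G,T} ∩ {C,G,T} = {C,G,T} (intersection, +0)
ES@3: {C} ∪ {A} = {A,C} (union, +1)
BES@3: {A} ∩ {A,C} = {A} (intersection, +0)
BERS@3: {A} ∪ {T} = {A,T} (union, +1)
LT@3: {A} ∪ {G} = {A,G} (union, +1)
HLT@3: {A} ∩ {A,G} = {A} (intersection, +0)
BEHLRST@3: {A,T} ∩ {A} = {A} (intersection, +0)
ES@4: {C} ∩ {C} = {C} (intersection, +0)
BES@4: {G} ∪ {C} = {C,G} (union, +1)
BERS@4: {C,G} ∪ {A} = {A,C,G} (union, +1)
LT@4: {G} ∪ {C} = {C,G} (union, +1)
HLT@4: {T} ∪ {C,G} = {C,G,T} (union, +1)
BEHLRST@4: {A,C,G} ∩ {C,G,T} = {C,G} (intersection, +0)
ES@5: {A} ∪ {G} = {A,G} (union, +1)
BES@5: {A} ∩ {A,G} = {A} (intersection, +0)
BERS@5: {A} ∪ {T} = {A,T} (union, +1)
LT@5: {T} ∪ {C} = {C,T} (union, +1)
HLT@5: {T} ∩ {C,T} = {T} (intersection, +0)
BEHLRST@5: {A,T} ∩ {T} = {T} (intersection, +0)
per-site changes: [4, 4, 5, 3, 4, 3]; total = 23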